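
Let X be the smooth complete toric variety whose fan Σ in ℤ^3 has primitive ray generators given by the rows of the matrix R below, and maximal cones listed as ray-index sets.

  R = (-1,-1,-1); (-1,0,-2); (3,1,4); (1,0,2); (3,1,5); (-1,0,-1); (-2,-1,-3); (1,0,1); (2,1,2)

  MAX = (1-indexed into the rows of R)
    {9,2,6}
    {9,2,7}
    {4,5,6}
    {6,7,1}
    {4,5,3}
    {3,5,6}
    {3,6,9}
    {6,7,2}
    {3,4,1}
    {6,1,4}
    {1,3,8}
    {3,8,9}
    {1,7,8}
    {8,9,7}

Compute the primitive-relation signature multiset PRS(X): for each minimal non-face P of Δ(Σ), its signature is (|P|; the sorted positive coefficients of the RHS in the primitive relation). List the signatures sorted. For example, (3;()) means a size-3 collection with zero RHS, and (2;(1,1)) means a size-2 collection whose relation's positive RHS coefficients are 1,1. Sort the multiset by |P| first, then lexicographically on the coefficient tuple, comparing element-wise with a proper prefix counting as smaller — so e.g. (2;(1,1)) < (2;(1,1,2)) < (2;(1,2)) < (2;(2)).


18 minimal non-faces of Δ(Σ) (on 9 rays):

  • {2,4}:  v_{2} + v_{4} = 0  ⇒ sig = (2;())
  • {6,8}:  v_{6} + v_{8} = 0  ⇒ sig = (2;())
  • {1,2}:  v_{1} + v_{2} = v_{7}  ⇒ sig = (2;(1))
  • {1,9}:  v_{1} + v_{9} = v_{8}  ⇒ sig = (2;(1))
  • {2,3}:  v_{2} + v_{3} = v_{9}  ⇒ sig = (2;(1))
  • {3,7}:  v_{3} + v_{7} = v_{8}  ⇒ sig = (2;(1))
  • {4,7}:  v_{4} + v_{7} = v_{1}  ⇒ sig = (2;(1))
  • {4,9}:  v_{4} + v_{9} = v_{3}  ⇒ sig = (2;(1))
  • {5,7}:  v_{5} + v_{7} = v_{4}  ⇒ sig = (2;(1))
  • {2,5}:  v_{2} + v_{5} = v_{3} + v_{6}  ⇒ sig = (2;(1,1))
  • {2,8}:  v_{2} + v_{8} = v_{7} + v_{9}  ⇒ sig = (2;(1,1))
  • {4,8}:  v_{4} + v_{8} = v_{1} + v_{3}  ⇒ sig = (2;(1,1))
  • {5,8}:  v_{5} + v_{8} = v_{3} + v_{4}  ⇒ sig = (2;(1,1))
  • {5,9}:  v_{5} + v_{9} = 2·v_{3} + v_{6}  ⇒ sig = (2;(1,2))
  • {1,5}:  v_{1} + v_{5} = 2·v_{4}  ⇒ sig = (2;(2))
  • {1,3,6}:  v_{1} + v_{3} + v_{6} = v_{4}  ⇒ sig = (3;(1))
  • {3,4,6}:  v_{3} + v_{4} + v_{6} = v_{5}  ⇒ sig = (3;(1))
  • {6,7,9}:  v_{6} + v_{7} + v_{9} = v_{2}  ⇒ sig = (3;(1))

Hence PRS(X_Σ) =
[(2;()), (2;()), (2;(1)), (2;(1)), (2;(1)), (2;(1)), (2;(1)), (2;(1)), (2;(1)), (2;(1,1)), (2;(1,1)), (2;(1,1)), (2;(1,1)), (2;(1,2)), (2;(2)), (3;(1)), (3;(1)), (3;(1))]


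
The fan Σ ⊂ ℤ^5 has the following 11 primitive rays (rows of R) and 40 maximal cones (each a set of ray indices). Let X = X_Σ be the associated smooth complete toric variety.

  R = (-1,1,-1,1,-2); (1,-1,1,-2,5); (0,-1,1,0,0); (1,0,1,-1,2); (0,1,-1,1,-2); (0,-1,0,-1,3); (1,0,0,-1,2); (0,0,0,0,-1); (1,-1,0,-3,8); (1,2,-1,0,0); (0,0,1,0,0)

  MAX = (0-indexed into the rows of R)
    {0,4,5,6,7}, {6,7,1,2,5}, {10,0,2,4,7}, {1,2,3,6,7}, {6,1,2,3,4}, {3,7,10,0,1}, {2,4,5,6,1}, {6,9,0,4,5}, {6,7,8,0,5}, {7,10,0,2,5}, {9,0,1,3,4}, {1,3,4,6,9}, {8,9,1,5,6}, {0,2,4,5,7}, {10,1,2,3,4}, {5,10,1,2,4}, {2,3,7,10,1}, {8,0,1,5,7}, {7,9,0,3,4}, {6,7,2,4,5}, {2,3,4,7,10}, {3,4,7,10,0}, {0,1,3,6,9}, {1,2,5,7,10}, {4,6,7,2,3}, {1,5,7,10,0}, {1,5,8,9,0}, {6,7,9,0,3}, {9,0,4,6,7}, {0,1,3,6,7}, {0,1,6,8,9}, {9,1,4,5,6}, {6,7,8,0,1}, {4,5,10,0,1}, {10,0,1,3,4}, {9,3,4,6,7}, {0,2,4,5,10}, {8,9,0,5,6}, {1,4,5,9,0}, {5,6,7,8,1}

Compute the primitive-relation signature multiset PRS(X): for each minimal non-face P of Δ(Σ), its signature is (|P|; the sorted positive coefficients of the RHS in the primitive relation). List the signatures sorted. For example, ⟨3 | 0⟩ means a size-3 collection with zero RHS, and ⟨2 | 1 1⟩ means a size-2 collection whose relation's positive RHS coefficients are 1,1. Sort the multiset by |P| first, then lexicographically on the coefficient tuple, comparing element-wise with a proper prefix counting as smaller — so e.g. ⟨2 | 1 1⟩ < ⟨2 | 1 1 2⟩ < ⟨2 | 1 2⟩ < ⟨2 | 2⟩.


19 minimal non-faces of Δ(Σ) (on 11 rays):

  P = {3,5}:  v_{3} + v_{5} = v_{1} ; sig = ⟨2 | 1⟩
  P = {6,10}:  v_{6} + v_{10} = v_{3} ; sig = ⟨2 | 1⟩
  P = {2,8}:  v_{2} + v_{8} = v_{1} + v_{5} ; sig = ⟨2 | 1 1⟩
  P = {2,9}:  v_{2} + v_{9} = v_{3} + v_{4} ; sig = ⟨2 | 1 1⟩
  P = {3,8}:  v_{3} + v_{8} = v_{0} + 2·v_{1} + v_{6} ; sig = ⟨2 | 1 1 2⟩
  P = {9,10}:  v_{9} + v_{10} = v_{0} + 2·v_{3} + v_{4} ; sig = ⟨2 | 1 1 2⟩
  P = {4,8}:  v_{4} + v_{8} = 2·v_{5} + v_{9} ; sig = ⟨2 | 1 2⟩
  P = {8,10}:  v_{8} + v_{10} = v_{0} + 2·v_{1} ; sig = ⟨2 | 1 2⟩
  P = {0,2,6}:  v_{0} + v_{2} + v_{6} = 0 ; sig = ⟨3 | 0⟩
  P = {0,2,3}:  v_{0} + v_{2} + v_{3} = v_{10} ; sig = ⟨3 | 1⟩
  P = {1,4,7}:  v_{1} + v_{4} + v_{7} = v_{6} ; sig = ⟨3 | 1⟩
  P = {0,1,2}:  v_{0} + v_{1} + v_{2} = v_{5} + v_{10} ; sig = ⟨3 | 1 1⟩
  P = {1,7,9}:  v_{1} + v_{7} + v_{9} = v_{0} + v_{3} + 2·v_{6} ; sig = ⟨3 | 1 1 2⟩
  P = {5,7,9}:  v_{5} + v_{7} + v_{9} = v_{0} + 2·v_{6} ; sig = ⟨3 | 1 2⟩
  P = {7,8,9}:  v_{7} + v_{8} + v_{9} = 2·v_{0} + v_{1} + 3·v_{6} ; sig = ⟨3 | 1 2 3⟩
  P = {4,5,7,10}:  v_{4} + v_{5} + v_{7} + v_{10} = 0 ; sig = ⟨4 | 0⟩
  P = {0,1,5,6}:  v_{0} + v_{1} + v_{5} + v_{6} = v_{8} ; sig = ⟨4 | 1⟩
  P = {0,3,4,6}:  v_{0} + v_{3} + v_{4} + v_{6} = v_{9} ; sig = ⟨4 | 1⟩
  P = {0,1,4,6}:  v_{0} + v_{1} + v_{4} + v_{6} = v_{5} + v_{9} ; sig = ⟨4 | 1 1⟩

so the primitive-relation signature multiset is
    |P|=2: 8 collections, coeffs (1), (1), (1,1), (1,1), (1,1,2), (1,1,2), (1,2), (1,2)
    |P|=3: 7 collections, coeffs (), (1), (1), (1,1), (1,1,2), (1,2), (1,2,3)
    |P|=4: 4 collections, coeffs (), (1), (1), (1,1)


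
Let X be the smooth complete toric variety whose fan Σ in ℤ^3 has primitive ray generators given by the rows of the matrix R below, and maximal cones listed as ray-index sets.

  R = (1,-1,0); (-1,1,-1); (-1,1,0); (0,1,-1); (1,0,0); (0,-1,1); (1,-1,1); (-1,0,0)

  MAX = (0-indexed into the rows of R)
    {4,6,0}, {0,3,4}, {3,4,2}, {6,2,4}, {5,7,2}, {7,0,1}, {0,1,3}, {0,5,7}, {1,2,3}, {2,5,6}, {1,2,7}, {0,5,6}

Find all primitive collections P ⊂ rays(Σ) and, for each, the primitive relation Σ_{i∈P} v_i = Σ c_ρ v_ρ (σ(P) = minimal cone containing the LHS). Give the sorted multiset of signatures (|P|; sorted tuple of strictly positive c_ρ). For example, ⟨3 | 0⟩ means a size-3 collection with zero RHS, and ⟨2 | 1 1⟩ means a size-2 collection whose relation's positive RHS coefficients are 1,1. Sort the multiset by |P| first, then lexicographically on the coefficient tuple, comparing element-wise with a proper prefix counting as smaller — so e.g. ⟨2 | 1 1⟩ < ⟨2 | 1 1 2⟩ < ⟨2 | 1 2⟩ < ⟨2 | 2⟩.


10 collections generate NE(X_Σ); each relation:

  P={0,2}:  v_{0} + v_{2} = 0 ; sig = ⟨2 | 0⟩
  P={1,6}:  v_{1} + v_{6} = 0 ; sig = ⟨2 | 0⟩
  P={3,5}:  v_{3} + v_{5} = 0 ; sig = ⟨2 | 0⟩
  P={4,7}:  v_{4} + v_{7} = 0 ; sig = ⟨2 | 0⟩
  P={1,4}:  v_{1} + v_{4} = v_{3} ; sig = ⟨2 | 1⟩
  P={1,5}:  v_{1} + v_{5} = v_{7} ; sig = ⟨2 | 1⟩
  P={3,6}:  v_{3} + v_{6} = v_{4} ; sig = ⟨2 | 1⟩
  P={3,7}:  v_{3} + v_{7} = v_{1} ; sig = ⟨2 | 1⟩
  P={4,5}:  v_{4} + v_{5} = v_{6} ; sig = ⟨2 | 1⟩
  P={6,7}:  v_{6} + v_{7} = v_{5} ; sig = ⟨2 | 1⟩

Hence PRS(X_Σ) =
    |P|=2: 10 collections, coeffs (), (), (), (), (1), (1), (1), (1), (1), (1)


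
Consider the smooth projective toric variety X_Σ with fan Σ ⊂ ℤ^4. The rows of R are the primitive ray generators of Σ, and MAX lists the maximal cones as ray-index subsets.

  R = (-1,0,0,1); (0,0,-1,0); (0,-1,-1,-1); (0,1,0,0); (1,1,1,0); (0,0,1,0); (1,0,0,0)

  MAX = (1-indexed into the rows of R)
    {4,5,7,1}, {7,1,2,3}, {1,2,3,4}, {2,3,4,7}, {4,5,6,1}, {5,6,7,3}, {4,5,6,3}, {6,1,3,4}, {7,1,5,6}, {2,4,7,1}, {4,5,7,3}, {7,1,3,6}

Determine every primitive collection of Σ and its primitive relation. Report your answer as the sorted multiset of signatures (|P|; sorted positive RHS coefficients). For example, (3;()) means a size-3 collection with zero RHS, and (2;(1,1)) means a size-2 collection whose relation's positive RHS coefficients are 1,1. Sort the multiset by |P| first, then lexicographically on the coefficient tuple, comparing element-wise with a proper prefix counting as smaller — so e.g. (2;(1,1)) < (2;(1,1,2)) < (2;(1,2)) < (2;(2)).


Primitive collections (5):

  P = {2,6}:  v_{2} + v_{6} = 0  ⇒ sig = (2;())
  P = {2,5}:  v_{2} + v_{5} = v_{4} + v_{7}  ⇒ sig = (2;(1,1))
  P = {1,3,5}:  v_{1} + v_{3} + v_{5} = 0  ⇒ sig = (3;())
  P = {4,6,7}:  v_{4} + v_{6} + v_{7} = v_{5}  ⇒ sig = (3;(1))
  P = {1,3,4,7}:  v_{1} + v_{3} + v_{4} + v_{7} = v_{2}  ⇒ sig = (4;(1))

Signatures (|P|; sorted positive RHS coefficients), sorted:
    |P|=2: 2 collections, coeffs (), (1,1)
    |P|=3: 2 collections, coeffs (), (1)
    |P|=4: 1 collection, coeffs (1)


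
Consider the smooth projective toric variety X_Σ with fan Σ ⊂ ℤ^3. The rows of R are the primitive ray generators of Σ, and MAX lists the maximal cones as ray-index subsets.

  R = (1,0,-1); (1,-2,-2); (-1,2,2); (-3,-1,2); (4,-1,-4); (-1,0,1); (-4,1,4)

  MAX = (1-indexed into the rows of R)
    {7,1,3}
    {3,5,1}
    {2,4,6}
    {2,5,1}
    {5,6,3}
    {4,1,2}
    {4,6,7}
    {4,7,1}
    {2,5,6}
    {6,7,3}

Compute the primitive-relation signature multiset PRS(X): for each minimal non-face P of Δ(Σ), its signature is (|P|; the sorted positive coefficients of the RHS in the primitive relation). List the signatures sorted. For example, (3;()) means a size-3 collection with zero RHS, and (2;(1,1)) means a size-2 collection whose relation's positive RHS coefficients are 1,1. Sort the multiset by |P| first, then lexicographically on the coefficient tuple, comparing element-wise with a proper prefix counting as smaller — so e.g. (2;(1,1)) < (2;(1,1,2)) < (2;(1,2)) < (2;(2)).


Primitive collections (6):

  P={1,6}:  v_{1} + v_{6} = 0 ; sig = (2;())
  P={2,3}:  v_{2} + v_{3} = 0 ; sig = (2;())
  P={5,7}:  v_{5} + v_{7} = 0 ; sig = (2;())
  P={2,7}:  v_{2} + v_{7} = v_{4} ; sig = (2;(1))
  P={3,4}:  v_{3} + v_{4} = v_{7} ; sig = (2;(1))
  P={4,5}:  v_{4} + v_{5} = v_{2} ; sig = (2;(1))

Sorted signature multiset PRS(X):
    |P|=2: 6 collections, coeffs (), (), (), (1), (1), (1)


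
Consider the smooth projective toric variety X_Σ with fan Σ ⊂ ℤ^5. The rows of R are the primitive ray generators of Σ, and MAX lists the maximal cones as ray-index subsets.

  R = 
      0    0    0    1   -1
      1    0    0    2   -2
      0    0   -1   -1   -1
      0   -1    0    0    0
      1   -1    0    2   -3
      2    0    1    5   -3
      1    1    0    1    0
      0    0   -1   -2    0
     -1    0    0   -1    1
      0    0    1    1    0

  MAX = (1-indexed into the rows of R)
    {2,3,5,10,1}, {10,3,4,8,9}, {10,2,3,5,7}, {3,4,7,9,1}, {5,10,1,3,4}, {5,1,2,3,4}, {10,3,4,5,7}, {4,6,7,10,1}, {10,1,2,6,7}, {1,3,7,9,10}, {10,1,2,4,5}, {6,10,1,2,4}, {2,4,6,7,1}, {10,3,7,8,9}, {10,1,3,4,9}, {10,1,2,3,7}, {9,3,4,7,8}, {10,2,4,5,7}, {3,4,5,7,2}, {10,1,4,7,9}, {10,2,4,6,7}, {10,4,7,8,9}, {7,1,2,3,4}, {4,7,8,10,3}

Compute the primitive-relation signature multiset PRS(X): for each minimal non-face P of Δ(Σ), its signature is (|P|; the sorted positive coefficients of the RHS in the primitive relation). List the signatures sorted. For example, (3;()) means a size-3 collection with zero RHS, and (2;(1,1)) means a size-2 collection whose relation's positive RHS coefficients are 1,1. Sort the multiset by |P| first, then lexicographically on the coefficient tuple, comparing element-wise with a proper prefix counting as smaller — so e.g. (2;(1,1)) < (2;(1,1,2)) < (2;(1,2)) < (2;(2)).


Δ(Σ) — 10 vertices, 14 min non-faces:

  • {1,8}:  v_{1} + v_{8} = v_{3}  →  sig = (2;(1))
  • {2,9}:  v_{2} + v_{9} = v_{1}  →  sig = (2;(1))
  • {6,8}:  v_{6} + v_{8} = v_{5} + v_{7}  →  sig = (2;(1,1))
  • {5,9}:  v_{5} + v_{9} = v_{1} + v_{3} + v_{4} + v_{10}  →  sig = (2;(1,1,1,1))
  • {2,8}:  v_{2} + v_{8} = 2·v_{3} + v_{4} + v_{7} + v_{10}  →  sig = (2;(1,1,1,2))
  • {6,9}:  v_{6} + v_{9} = 2·v_{1} + v_{4} + v_{7} + v_{10}  →  sig = (2;(1,1,1,2))
  • {5,6}:  v_{5} + v_{6} = 3·v_{2} + v_{4} + v_{10}  →  sig = (2;(1,1,3))
  • {5,8}:  v_{5} + v_{8} = 3·v_{3} + 2·v_{4} + v_{7} + 2·v_{10}  →  sig = (2;(1,2,2,3))
  • {3,6}:  v_{3} + v_{6} = 2·v_{2}  →  sig = (2;(2))
  • {1,5,7}:  v_{1} + v_{5} + v_{7} = 2·v_{2}  →  sig = (3;(2))
  • {2,3,4,10}:  v_{2} + v_{3} + v_{4} + v_{10} = v_{5}  →  sig = (4;(1))
  • {3,4,7,9,10}:  v_{3} + v_{4} + v_{7} + v_{9} + v_{10} = 0  →  sig = (5;())
  • {1,2,4,7,10}:  v_{1} + v_{2} + v_{4} + v_{7} + v_{10} = v_{6}  →  sig = (5;(1))
  • {1,3,4,7,10}:  v_{1} + v_{3} + v_{4} + v_{7} + v_{10} = v_{2}  →  sig = (5;(1))

so the primitive-relation signature multiset is
[(2;(1)), (2;(1)), (2;(1,1)), (2;(1,1,1,1)), (2;(1,1,1,2)), (2;(1,1,1,2)), (2;(1,1,3)), (2;(1,2,2,3)), (2;(2)), (3;(2)), (4;(1)), (5;()), (5;(1)), (5;(1))]


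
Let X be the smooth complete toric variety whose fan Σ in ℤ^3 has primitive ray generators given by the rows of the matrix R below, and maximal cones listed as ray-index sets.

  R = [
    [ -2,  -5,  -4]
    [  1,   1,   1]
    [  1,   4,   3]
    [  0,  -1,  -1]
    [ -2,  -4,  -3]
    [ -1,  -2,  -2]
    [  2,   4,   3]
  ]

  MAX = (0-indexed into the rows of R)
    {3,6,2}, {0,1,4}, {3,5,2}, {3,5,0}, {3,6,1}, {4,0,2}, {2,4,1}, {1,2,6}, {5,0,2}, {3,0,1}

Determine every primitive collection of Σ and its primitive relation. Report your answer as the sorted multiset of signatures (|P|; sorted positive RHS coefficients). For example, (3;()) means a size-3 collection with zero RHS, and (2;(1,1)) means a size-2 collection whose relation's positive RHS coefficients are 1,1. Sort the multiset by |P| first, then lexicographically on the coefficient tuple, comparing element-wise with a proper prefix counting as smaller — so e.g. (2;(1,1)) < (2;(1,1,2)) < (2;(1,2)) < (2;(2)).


Σ has 9 primitive collections:

  {4,6}:  v_{4} + v_{6} = 0 — sig = (2;())
  {0,6}:  v_{0} + v_{6} = v_{3} — sig = (2;(1))
  {1,5}:  v_{1} + v_{5} = v_{3} — sig = (2;(1))
  {3,4}:  v_{3} + v_{4} = v_{0} — sig = (2;(1))
  {4,5}:  v_{4} + v_{5} = 2·v_{0} + v_{2} — sig = (2;(1,2))
  {5,6}:  v_{5} + v_{6} = v_{2} + 2·v_{3} — sig = (2;(1,2))
  {0,1,2}:  v_{0} + v_{1} + v_{2} = 0 — sig = (3;())
  {0,2,3}:  v_{0} + v_{2} + v_{3} = v_{5} — sig = (3;(1))
  {1,2,3}:  v_{1} + v_{2} + v_{3} = v_{6} — sig = (3;(1))

Hence PRS(X_Σ) =
{ (2;()),  (2;(1)) ×3,  (2;(1,2)) ×2,  (3;()),  (3;(1)) ×2 }


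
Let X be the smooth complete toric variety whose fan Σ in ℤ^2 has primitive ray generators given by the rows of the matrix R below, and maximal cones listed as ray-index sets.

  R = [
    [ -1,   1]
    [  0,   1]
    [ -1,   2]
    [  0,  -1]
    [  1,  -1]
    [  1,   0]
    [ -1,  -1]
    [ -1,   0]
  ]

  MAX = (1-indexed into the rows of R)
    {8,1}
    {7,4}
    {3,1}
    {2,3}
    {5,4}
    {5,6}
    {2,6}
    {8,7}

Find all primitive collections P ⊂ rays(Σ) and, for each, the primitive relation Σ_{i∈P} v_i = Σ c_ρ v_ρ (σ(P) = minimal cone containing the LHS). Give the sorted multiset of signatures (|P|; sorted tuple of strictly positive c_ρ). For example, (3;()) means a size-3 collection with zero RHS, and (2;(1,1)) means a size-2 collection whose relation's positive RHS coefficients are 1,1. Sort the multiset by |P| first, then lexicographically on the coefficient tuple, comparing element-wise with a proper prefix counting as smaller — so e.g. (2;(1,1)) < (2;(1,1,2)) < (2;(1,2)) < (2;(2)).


20 collections generate NE(X_Σ); each relation:

  P={1,5}:  v_{1} + v_{5} = 0  so sig = (2;())
  P={2,4}:  v_{2} + v_{4} = 0  so sig = (2;())
  P={6,8}:  v_{6} + v_{8} = 0  so sig = (2;())
  P={1,2}:  v_{1} + v_{2} = v_{3}  so sig = (2;(1))
  P={1,4}:  v_{1} + v_{4} = v_{8}  so sig = (2;(1))
  P={1,6}:  v_{1} + v_{6} = v_{2}  so sig = (2;(1))
  P={2,5}:  v_{2} + v_{5} = v_{6}  so sig = (2;(1))
  P={2,7}:  v_{2} + v_{7} = v_{8}  so sig = (2;(1))
  P={2,8}:  v_{2} + v_{8} = v_{1}  so sig = (2;(1))
  P={3,4}:  v_{3} + v_{4} = v_{1}  so sig = (2;(1))
  P={3,5}:  v_{3} + v_{5} = v_{2}  so sig = (2;(1))
  P={4,6}:  v_{4} + v_{6} = v_{5}  so sig = (2;(1))
  P={4,8}:  v_{4} + v_{8} = v_{7}  so sig = (2;(1))
  P={5,8}:  v_{5} + v_{8} = v_{4}  so sig = (2;(1))
  P={6,7}:  v_{6} + v_{7} = v_{4}  so sig = (2;(1))
  P={3,7}:  v_{3} + v_{7} = v_{1} + v_{8}  so sig = (2;(1,1))
  P={1,7}:  v_{1} + v_{7} = 2·v_{8}  so sig = (2;(2))
  P={3,6}:  v_{3} + v_{6} = 2·v_{2}  so sig = (2;(2))
  P={3,8}:  v_{3} + v_{8} = 2·v_{1}  so sig = (2;(2))
  P={5,7}:  v_{5} + v_{7} = 2·v_{4}  so sig = (2;(2))

Sorted signature multiset PRS(X):
{ (2;()) ×3,  (2;(1)) ×12,  (2;(1,1)),  (2;(2)) ×4 }


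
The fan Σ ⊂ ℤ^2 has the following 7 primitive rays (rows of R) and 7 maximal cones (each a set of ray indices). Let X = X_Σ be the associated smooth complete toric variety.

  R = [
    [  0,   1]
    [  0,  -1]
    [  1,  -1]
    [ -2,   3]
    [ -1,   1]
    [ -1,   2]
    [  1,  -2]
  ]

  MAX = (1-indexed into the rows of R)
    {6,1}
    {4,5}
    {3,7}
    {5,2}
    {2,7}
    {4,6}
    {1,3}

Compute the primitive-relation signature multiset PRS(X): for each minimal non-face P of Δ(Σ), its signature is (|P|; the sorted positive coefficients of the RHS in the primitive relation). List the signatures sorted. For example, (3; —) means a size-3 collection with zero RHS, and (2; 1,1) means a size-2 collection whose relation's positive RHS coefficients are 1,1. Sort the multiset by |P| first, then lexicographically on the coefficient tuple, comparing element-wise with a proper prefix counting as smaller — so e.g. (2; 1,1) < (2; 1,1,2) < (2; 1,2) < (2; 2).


The 14 primitive collections of Σ (r=7, n=2):

  P = {1,2}:  v_{1} + v_{2} = 0  ⟹  sig = (2; —)
  P = {3,5}:  v_{3} + v_{5} = 0  ⟹  sig = (2; —)
  P = {6,7}:  v_{6} + v_{7} = 0  ⟹  sig = (2; —)
  P = {1,5}:  v_{1} + v_{5} = v_{6}  ⟹  sig = (2; 1)
  P = {1,7}:  v_{1} + v_{7} = v_{3}  ⟹  sig = (2; 1)
  P = {2,3}:  v_{2} + v_{3} = v_{7}  ⟹  sig = (2; 1)
  P = {2,6}:  v_{2} + v_{6} = v_{5}  ⟹  sig = (2; 1)
  P = {3,4}:  v_{3} + v_{4} = v_{6}  ⟹  sig = (2; 1)
  P = {3,6}:  v_{3} + v_{6} = v_{1}  ⟹  sig = (2; 1)
  P = {4,7}:  v_{4} + v_{7} = v_{5}  ⟹  sig = (2; 1)
  P = {5,6}:  v_{5} + v_{6} = v_{4}  ⟹  sig = (2; 1)
  P = {5,7}:  v_{5} + v_{7} = v_{2}  ⟹  sig = (2; 1)
  P = {1,4}:  v_{1} + v_{4} = 2·v_{6}  ⟹  sig = (2; 2)
  P = {2,4}:  v_{2} + v_{4} = 2·v_{5}  ⟹  sig = (2; 2)

so the primitive-relation signature multiset is
{ (2; —) ×3,  (2; 1) ×9,  (2; 2) ×2 }


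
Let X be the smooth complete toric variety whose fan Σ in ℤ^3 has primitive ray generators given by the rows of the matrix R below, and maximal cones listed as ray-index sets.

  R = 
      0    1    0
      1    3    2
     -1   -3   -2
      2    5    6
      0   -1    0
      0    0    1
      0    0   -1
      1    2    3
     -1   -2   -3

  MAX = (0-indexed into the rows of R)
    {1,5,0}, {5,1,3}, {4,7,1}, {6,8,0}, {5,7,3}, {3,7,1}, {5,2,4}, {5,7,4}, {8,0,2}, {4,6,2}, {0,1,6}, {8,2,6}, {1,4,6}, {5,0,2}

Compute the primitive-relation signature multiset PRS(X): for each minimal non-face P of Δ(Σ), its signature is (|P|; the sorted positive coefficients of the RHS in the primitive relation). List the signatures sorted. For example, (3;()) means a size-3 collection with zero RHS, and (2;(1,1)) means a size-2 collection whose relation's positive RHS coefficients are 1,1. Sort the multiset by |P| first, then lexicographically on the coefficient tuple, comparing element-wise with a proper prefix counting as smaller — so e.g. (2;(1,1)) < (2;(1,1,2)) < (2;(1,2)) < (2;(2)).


Primitive collections (18):

  {0,4}:  v_{0} + v_{4} = 0 ; sig = (2;())
  {1,2}:  v_{1} + v_{2} = 0 ; sig = (2;())
  {5,6}:  v_{5} + v_{6} = 0 ; sig = (2;())
  {7,8}:  v_{7} + v_{8} = 0 ; sig = (2;())
  {0,7}:  v_{0} + v_{7} = v_{1} + v_{5} ; sig = (2;(1,1))
  {1,8}:  v_{1} + v_{8} = v_{0} + v_{6} ; sig = (2;(1,1))
  {2,3}:  v_{2} + v_{3} = v_{5} + v_{7} ; sig = (2;(1,1))
  {2,7}:  v_{2} + v_{7} = v_{4} + v_{5} ; sig = (2;(1,1))
  {3,6}:  v_{3} + v_{6} = v_{1} + v_{7} ; sig = (2;(1,1))
  {3,8}:  v_{3} + v_{8} = v_{1} + v_{5} ; sig = (2;(1,1))
  {4,8}:  v_{4} + v_{8} = v_{2} + v_{6} ; sig = (2;(1,1))
  {5,8}:  v_{5} + v_{8} = v_{0} + v_{2} ; sig = (2;(1,1))
  {6,7}:  v_{6} + v_{7} = v_{1} + v_{4} ; sig = (2;(1,1))
  {3,4}:  v_{3} + v_{4} = 2·v_{7} ; sig = (2;(2))
  {0,3}:  v_{0} + v_{3} = 2·v_{1} + 2·v_{5} ; sig = (2;(2,2))
  {0,2,6}:  v_{0} + v_{2} + v_{6} = v_{8} ; sig = (3;(1))
  {1,4,5}:  v_{1} + v_{4} + v_{5} = v_{7} ; sig = (3;(1))
  {1,5,7}:  v_{1} + v_{5} + v_{7} = v_{3} ; sig = (3;(1))

Hence PRS(X_Σ) =
    (2;())
    (2;())
    (2;())
    (2;())
    (2;(1,1))
    (2;(1,1))
    (2;(1,1))
    (2;(1,1))
    (2;(1,1))
    (2;(1,1))
    (2;(1,1))
    (2;(1,1))
    (2;(1,1))
    (2;(2))
    (2;(2,2))
    (3;(1))
    (3;(1))
    (3;(1))


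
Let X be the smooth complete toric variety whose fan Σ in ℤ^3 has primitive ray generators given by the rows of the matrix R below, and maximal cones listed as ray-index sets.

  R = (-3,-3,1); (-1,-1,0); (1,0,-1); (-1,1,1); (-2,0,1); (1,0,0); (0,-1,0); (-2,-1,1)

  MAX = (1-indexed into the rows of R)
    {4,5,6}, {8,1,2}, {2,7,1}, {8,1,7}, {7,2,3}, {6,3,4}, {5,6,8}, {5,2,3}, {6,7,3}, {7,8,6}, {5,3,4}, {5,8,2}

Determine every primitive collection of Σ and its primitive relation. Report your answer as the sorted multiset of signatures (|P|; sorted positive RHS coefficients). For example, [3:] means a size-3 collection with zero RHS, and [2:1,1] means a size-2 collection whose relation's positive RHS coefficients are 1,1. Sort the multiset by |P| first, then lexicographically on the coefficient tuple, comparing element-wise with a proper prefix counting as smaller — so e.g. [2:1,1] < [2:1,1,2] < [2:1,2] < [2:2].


Δ(Σ) — 8 vertices, 12 min non-faces:

  P = {2,4}:  v_{2} + v_{4} = v_{5} ; sig = [2:1]
  P = {2,6}:  v_{2} + v_{6} = v_{7} ; sig = [2:1]
  P = {3,8}:  v_{3} + v_{8} = v_{2} ; sig = [2:1]
  P = {5,7}:  v_{5} + v_{7} = v_{8} ; sig = [2:1]
  P = {4,7}:  v_{4} + v_{7} = v_{5} + v_{6} ; sig = [2:1,1]
  P = {1,3}:  v_{1} + v_{3} = 2·v_{2} + v_{7} ; sig = [2:1,2]
  P = {1,5}:  v_{1} + v_{5} = v_{2} + 2·v_{8} ; sig = [2:1,2]
  P = {1,6}:  v_{1} + v_{6} = 2·v_{7} + v_{8} ; sig = [2:1,2]
  P = {4,8}:  v_{4} + v_{8} = 2·v_{5} + v_{6} ; sig = [2:1,2]
  P = {1,4}:  v_{1} + v_{4} = 2·v_{8} ; sig = [2:2]
  P = {3,5,6}:  v_{3} + v_{5} + v_{6} = 0 ; sig = [3:]
  P = {2,7,8}:  v_{2} + v_{7} + v_{8} = v_{1} ; sig = [3:1]

Sorted signature multiset PRS(X):
{ [2:1] ×4,  [2:1,1],  [2:1,2] ×4,  [2:2],  [3:],  [3:1] }


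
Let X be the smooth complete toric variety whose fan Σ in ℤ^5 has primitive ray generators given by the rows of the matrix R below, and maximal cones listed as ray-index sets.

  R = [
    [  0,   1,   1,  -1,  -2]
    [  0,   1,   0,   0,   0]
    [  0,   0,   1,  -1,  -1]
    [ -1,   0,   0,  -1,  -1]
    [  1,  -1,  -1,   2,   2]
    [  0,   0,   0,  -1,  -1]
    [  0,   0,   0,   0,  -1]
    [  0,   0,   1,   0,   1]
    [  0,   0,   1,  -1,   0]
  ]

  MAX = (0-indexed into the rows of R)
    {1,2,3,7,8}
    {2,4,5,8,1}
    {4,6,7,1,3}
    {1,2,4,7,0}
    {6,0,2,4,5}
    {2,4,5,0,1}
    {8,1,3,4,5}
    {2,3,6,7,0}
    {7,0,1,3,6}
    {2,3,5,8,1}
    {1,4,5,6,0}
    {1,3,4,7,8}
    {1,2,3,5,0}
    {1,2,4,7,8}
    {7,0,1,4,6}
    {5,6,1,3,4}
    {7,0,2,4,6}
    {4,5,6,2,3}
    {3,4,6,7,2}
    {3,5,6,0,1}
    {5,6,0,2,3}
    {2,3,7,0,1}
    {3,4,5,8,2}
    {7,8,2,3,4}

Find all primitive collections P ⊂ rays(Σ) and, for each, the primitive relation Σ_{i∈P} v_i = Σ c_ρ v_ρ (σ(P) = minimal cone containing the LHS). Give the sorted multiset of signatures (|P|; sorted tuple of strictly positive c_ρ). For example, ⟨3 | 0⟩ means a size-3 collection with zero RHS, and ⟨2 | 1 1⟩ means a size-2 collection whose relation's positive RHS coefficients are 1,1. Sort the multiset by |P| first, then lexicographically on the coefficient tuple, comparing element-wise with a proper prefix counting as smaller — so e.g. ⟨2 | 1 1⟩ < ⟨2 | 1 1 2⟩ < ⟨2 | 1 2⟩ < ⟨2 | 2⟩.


Δ(Σ) — 9 vertices, 6 min non-faces:

  • {5,7}:  v_{5} + v_{7} = v_{8}  →  sig = ⟨2 | 1⟩
  • {6,8}:  v_{6} + v_{8} = v_{2}  →  sig = ⟨2 | 1⟩
  • {0,8}:  v_{0} + v_{8} = v_{1} + 2·v_{2}  →  sig = ⟨2 | 1 2⟩
  • {0,3,4}:  v_{0} + v_{3} + v_{4} = v_{6}  →  sig = ⟨3 | 1⟩
  • {1,2,6}:  v_{1} + v_{2} + v_{6} = v_{0}  →  sig = ⟨3 | 1⟩
  • {1,2,3,4}:  v_{1} + v_{2} + v_{3} + v_{4} = 0  →  sig = ⟨4 | 0⟩

so the primitive-relation signature multiset is
[⟨2 | 1⟩, ⟨2 | 1⟩, ⟨2 | 1 2⟩, ⟨3 | 1⟩, ⟨3 | 1⟩, ⟨4 | 0⟩]


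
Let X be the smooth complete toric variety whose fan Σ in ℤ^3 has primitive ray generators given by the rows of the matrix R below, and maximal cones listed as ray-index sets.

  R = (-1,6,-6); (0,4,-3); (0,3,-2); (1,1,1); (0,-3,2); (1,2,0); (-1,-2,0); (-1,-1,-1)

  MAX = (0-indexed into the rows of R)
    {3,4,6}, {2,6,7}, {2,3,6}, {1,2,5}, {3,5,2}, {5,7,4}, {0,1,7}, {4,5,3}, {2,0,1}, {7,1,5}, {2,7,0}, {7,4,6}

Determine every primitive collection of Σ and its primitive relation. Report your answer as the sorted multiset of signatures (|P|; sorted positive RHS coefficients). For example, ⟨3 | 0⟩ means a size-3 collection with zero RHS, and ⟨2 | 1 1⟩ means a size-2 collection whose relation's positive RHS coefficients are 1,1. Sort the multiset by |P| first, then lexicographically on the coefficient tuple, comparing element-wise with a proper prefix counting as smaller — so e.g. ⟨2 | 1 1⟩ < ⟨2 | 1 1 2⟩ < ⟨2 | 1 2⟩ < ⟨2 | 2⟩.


The 12 primitive collections of Σ (r=8, n=3):

  {2,4}:  v_{2} + v_{4} = 0  so sig = ⟨2 | 0⟩
  {3,7}:  v_{3} + v_{7} = 0  so sig = ⟨2 | 0⟩
  {5,6}:  v_{5} + v_{6} = 0  so sig = ⟨2 | 0⟩
  {0,3}:  v_{0} + v_{3} = v_{1} + v_{2}  so sig = ⟨2 | 1 1⟩
  {0,4}:  v_{0} + v_{4} = v_{1} + v_{7}  so sig = ⟨2 | 1 1⟩
  {1,3}:  v_{1} + v_{3} = v_{2} + v_{5}  so sig = ⟨2 | 1 1⟩
  {1,4}:  v_{1} + v_{4} = v_{5} + v_{7}  so sig = ⟨2 | 1 1⟩
  {1,6}:  v_{1} + v_{6} = v_{2} + v_{7}  so sig = ⟨2 | 1 1⟩
  {0,5}:  v_{0} + v_{5} = 2·v_{1}  so sig = ⟨2 | 2⟩
  {0,6}:  v_{0} + v_{6} = 2·v_{2} + 2·v_{7}  so sig = ⟨2 | 2 2⟩
  {1,2,7}:  v_{1} + v_{2} + v_{7} = v_{0}  so sig = ⟨3 | 1⟩
  {2,5,7}:  v_{2} + v_{5} + v_{7} = v_{1}  so sig = ⟨3 | 1⟩

Signatures (|P|; sorted positive RHS coefficients), sorted:
{ ⟨2 | 0⟩ ×3,  ⟨2 | 1 1⟩ ×5,  ⟨2 | 2⟩,  ⟨2 | 2 2⟩,  ⟨3 | 1⟩ ×2 }


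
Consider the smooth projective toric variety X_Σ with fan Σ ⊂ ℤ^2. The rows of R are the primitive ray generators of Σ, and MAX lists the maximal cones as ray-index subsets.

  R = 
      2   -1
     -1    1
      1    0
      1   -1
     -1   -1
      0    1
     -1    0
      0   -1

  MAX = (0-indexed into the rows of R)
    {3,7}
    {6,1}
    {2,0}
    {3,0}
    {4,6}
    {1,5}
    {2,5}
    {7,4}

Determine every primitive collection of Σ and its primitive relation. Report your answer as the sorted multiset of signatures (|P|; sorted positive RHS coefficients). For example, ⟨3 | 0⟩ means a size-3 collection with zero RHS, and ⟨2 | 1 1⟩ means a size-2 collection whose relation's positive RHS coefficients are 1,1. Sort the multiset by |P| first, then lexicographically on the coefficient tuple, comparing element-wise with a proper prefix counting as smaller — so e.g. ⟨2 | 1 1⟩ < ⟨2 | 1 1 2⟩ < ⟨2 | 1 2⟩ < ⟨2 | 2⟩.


The 20 primitive collections of Σ (r=8, n=2):

  P = {1,3}:  v_{1} + v_{3} = 0  ⟹  sig = ⟨2 | 0⟩
  P = {2,6}:  v_{2} + v_{6} = 0  ⟹  sig = ⟨2 | 0⟩
  P = {5,7}:  v_{5} + v_{7} = 0  ⟹  sig = ⟨2 | 0⟩
  P = {0,1}:  v_{0} + v_{1} = v_{2}  ⟹  sig = ⟨2 | 1⟩
  P = {0,6}:  v_{0} + v_{6} = v_{3}  ⟹  sig = ⟨2 | 1⟩
  P = {1,2}:  v_{1} + v_{2} = v_{5}  ⟹  sig = ⟨2 | 1⟩
  P = {1,7}:  v_{1} + v_{7} = v_{6}  ⟹  sig = ⟨2 | 1⟩
  P = {2,3}:  v_{2} + v_{3} = v_{0}  ⟹  sig = ⟨2 | 1⟩
  P = {2,4}:  v_{2} + v_{4} = v_{7}  ⟹  sig = ⟨2 | 1⟩
  P = {2,7}:  v_{2} + v_{7} = v_{3}  ⟹  sig = ⟨2 | 1⟩
  P = {3,5}:  v_{3} + v_{5} = v_{2}  ⟹  sig = ⟨2 | 1⟩
  P = {3,6}:  v_{3} + v_{6} = v_{7}  ⟹  sig = ⟨2 | 1⟩
  P = {4,5}:  v_{4} + v_{5} = v_{6}  ⟹  sig = ⟨2 | 1⟩
  P = {5,6}:  v_{5} + v_{6} = v_{1}  ⟹  sig = ⟨2 | 1⟩
  P = {6,7}:  v_{6} + v_{7} = v_{4}  ⟹  sig = ⟨2 | 1⟩
  P = {0,4}:  v_{0} + v_{4} = v_{3} + v_{7}  ⟹  sig = ⟨2 | 1 1⟩
  P = {0,5}:  v_{0} + v_{5} = 2·v_{2}  ⟹  sig = ⟨2 | 2⟩
  P = {0,7}:  v_{0} + v_{7} = 2·v_{3}  ⟹  sig = ⟨2 | 2⟩
  P = {1,4}:  v_{1} + v_{4} = 2·v_{6}  ⟹  sig = ⟨2 | 2⟩
  P = {3,4}:  v_{3} + v_{4} = 2·v_{7}  ⟹  sig = ⟨2 | 2⟩

Sorted signature multiset PRS(X):
    ⟨2 | 0⟩
    ⟨2 | 0⟩
    ⟨2 | 0⟩
    ⟨2 | 1⟩
    ⟨2 | 1⟩
    ⟨2 | 1⟩
    ⟨2 | 1⟩
    ⟨2 | 1⟩
    ⟨2 | 1⟩
    ⟨2 | 1⟩
    ⟨2 | 1⟩
    ⟨2 | 1⟩
    ⟨2 | 1⟩
    ⟨2 | 1⟩
    ⟨2 | 1⟩
    ⟨2 | 1 1⟩
    ⟨2 | 2⟩
    ⟨2 | 2⟩
    ⟨2 | 2⟩
    ⟨2 | 2⟩


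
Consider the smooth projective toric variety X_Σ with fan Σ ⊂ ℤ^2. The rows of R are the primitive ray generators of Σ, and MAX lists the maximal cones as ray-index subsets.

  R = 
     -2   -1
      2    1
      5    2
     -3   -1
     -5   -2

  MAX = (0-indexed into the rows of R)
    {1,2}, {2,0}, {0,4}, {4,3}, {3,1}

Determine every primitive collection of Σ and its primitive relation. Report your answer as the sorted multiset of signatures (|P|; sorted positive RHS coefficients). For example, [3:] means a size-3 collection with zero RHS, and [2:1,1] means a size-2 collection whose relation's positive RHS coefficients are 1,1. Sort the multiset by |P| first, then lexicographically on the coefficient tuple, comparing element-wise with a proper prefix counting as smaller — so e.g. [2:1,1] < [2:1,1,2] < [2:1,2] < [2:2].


Minimal non-faces — 5 found among 5 rays, 5 max cones:

  {0,1}:  v_{0} + v_{1} = 0 ; sig = [2:]
  {2,4}:  v_{2} + v_{4} = 0 ; sig = [2:]
  {0,3}:  v_{0} + v_{3} = v_{4} ; sig = [2:1]
  {1,4}:  v_{1} + v_{4} = v_{3} ; sig = [2:1]
  {2,3}:  v_{2} + v_{3} = v_{1} ; sig = [2:1]

Signatures (|P|; sorted positive RHS coefficients), sorted:
    |P|=2: 5 collections, coeffs (), (), (1), (1), (1)


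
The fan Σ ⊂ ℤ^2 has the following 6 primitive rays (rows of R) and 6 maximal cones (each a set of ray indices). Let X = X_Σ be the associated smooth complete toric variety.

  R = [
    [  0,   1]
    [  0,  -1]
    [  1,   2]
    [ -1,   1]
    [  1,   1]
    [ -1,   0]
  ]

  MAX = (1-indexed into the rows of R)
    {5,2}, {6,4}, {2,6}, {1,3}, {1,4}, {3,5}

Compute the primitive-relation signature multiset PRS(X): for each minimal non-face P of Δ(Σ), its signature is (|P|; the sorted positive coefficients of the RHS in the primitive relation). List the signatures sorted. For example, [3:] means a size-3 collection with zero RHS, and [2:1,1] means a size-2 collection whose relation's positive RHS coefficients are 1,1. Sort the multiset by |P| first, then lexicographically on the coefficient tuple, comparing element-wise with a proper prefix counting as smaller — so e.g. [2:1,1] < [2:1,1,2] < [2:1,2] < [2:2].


Δ(Σ) — 6 vertices, 9 min non-faces:

  {1,2}:  v_{1} + v_{2} = 0  ⟹  sig = [2:]
  {1,5}:  v_{1} + v_{5} = v_{3}  ⟹  sig = [2:1]
  {1,6}:  v_{1} + v_{6} = v_{4}  ⟹  sig = [2:1]
  {2,3}:  v_{2} + v_{3} = v_{5}  ⟹  sig = [2:1]
  {2,4}:  v_{2} + v_{4} = v_{6}  ⟹  sig = [2:1]
  {5,6}:  v_{5} + v_{6} = v_{1}  ⟹  sig = [2:1]
  {3,6}:  v_{3} + v_{6} = 2·v_{1}  ⟹  sig = [2:2]
  {4,5}:  v_{4} + v_{5} = 2·v_{1}  ⟹  sig = [2:2]
  {3,4}:  v_{3} + v_{4} = 3·v_{1}  ⟹  sig = [2:3]

Signatures (|P|; sorted positive RHS coefficients), sorted:
[[2:], [2:1], [2:1], [2:1], [2:1], [2:1], [2:2], [2:2], [2:3]]


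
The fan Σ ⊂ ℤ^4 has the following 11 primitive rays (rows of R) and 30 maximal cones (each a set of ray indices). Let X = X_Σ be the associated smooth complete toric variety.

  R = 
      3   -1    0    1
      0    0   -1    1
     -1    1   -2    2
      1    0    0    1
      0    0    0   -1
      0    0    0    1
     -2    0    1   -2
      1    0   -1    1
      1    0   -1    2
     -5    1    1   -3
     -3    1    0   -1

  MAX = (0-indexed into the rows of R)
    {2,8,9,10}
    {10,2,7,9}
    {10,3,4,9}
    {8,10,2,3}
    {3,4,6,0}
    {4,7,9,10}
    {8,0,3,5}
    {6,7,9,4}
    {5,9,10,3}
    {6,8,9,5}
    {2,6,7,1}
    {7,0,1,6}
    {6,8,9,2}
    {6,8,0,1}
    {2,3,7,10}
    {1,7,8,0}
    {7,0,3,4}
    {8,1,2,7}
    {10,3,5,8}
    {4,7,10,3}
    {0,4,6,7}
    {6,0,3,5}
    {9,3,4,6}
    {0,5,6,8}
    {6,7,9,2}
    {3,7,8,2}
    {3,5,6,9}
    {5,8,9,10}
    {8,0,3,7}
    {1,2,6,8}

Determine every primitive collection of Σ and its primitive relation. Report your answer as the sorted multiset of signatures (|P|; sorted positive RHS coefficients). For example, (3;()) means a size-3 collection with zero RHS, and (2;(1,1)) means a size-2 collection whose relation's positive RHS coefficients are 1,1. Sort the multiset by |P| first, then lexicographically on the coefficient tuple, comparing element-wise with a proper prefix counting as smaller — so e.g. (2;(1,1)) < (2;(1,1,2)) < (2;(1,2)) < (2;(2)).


Minimal non-faces — 23 found among 11 rays, 30 max cones:

  {0,10}:  v_{0} + v_{10} = 0  so sig = (2;())
  {4,5}:  v_{4} + v_{5} = 0  so sig = (2;())
  {0,9}:  v_{0} + v_{9} = v_{6}  so sig = (2;(1))
  {1,3}:  v_{1} + v_{3} = v_{8}  so sig = (2;(1))
  {4,8}:  v_{4} + v_{8} = v_{7}  so sig = (2;(1))
  {5,7}:  v_{5} + v_{7} = v_{8}  so sig = (2;(1))
  {6,10}:  v_{6} + v_{10} = v_{9}  so sig = (2;(1))
  {0,2}:  v_{0} + v_{2} = v_{7} + v_{8}  so sig = (2;(1,1))
  {1,10}:  v_{1} + v_{10} = v_{2} + v_{6}  so sig = (2;(1,1))
  {1,4}:  v_{1} + v_{4} = v_{6} + 2·v_{7}  so sig = (2;(1,2))
  {1,5}:  v_{1} + v_{5} = v_{6} + 2·v_{8}  so sig = (2;(1,2))
  {1,9}:  v_{1} + v_{9} = v_{2} + 2·v_{6}  so sig = (2;(1,2))
  {2,4}:  v_{2} + v_{4} = 2·v_{7} + v_{10}  so sig = (2;(1,2))
  {2,5}:  v_{2} + v_{5} = 2·v_{8} + v_{10}  so sig = (2;(1,2))
  {3,6,7}:  v_{3} + v_{6} + v_{7} = 0  so sig = (3;())
  {3,6,8}:  v_{3} + v_{6} + v_{8} = v_{5}  so sig = (3;(1))
  {3,7,9}:  v_{3} + v_{7} + v_{9} = v_{10}  so sig = (3;(1))
  {6,7,8}:  v_{6} + v_{7} + v_{8} = v_{1}  so sig = (3;(1))
  {7,8,10}:  v_{7} + v_{8} + v_{10} = v_{2}  so sig = (3;(1))
  {2,3,6}:  v_{2} + v_{3} + v_{6} = v_{8} + v_{10}  so sig = (3;(1,1))
  {3,8,9}:  v_{3} + v_{8} + v_{9} = v_{5} + v_{10}  so sig = (3;(1,1))
  {7,8,9}:  v_{7} + v_{8} + v_{9} = v_{2} + v_{6}  so sig = (3;(1,1))
  {2,3,9}:  v_{2} + v_{3} + v_{9} = v_{8} + 2·v_{10}  so sig = (3;(1,2))

Signatures (|P|; sorted positive RHS coefficients), sorted:
    (2;())
    (2;())
    (2;(1))
    (2;(1))
    (2;(1))
    (2;(1))
    (2;(1))
    (2;(1,1))
    (2;(1,1))
    (2;(1,2))
    (2;(1,2))
    (2;(1,2))
    (2;(1,2))
    (2;(1,2))
    (3;())
    (3;(1))
    (3;(1))
    (3;(1))
    (3;(1))
    (3;(1,1))
    (3;(1,1))
    (3;(1,1))
    (3;(1,2))


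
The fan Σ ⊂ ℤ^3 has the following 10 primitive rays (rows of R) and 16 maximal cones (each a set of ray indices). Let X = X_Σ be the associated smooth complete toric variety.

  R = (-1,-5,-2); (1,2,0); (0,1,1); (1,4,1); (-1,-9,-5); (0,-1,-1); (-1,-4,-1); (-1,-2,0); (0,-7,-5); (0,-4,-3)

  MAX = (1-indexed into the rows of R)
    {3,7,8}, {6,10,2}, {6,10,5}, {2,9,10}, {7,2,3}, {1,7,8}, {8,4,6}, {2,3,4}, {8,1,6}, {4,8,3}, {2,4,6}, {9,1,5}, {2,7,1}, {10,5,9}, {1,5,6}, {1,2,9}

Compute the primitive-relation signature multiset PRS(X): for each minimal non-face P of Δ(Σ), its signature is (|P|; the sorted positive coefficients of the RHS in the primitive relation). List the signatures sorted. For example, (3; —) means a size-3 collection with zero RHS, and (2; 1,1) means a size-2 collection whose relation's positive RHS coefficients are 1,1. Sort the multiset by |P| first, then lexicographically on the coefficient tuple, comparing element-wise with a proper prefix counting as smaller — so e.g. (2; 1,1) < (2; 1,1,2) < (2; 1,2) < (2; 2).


The 22 primitive collections of Σ (r=10, n=3):

  P = {2,8}:  v_{2} + v_{8} = 0  ⇒ sig = (2; —)
  P = {3,6}:  v_{3} + v_{6} = 0  ⇒ sig = (2; —)
  P = {4,7}:  v_{4} + v_{7} = 0  ⇒ sig = (2; —)
  P = {1,3}:  v_{1} + v_{3} = v_{7}  ⇒ sig = (2; 1)
  P = {1,4}:  v_{1} + v_{4} = v_{6}  ⇒ sig = (2; 1)
  P = {1,10}:  v_{1} + v_{10} = v_{5}  ⇒ sig = (2; 1)
  P = {2,5}:  v_{2} + v_{5} = v_{9}  ⇒ sig = (2; 1)
  P = {6,7}:  v_{6} + v_{7} = v_{1}  ⇒ sig = (2; 1)
  P = {8,9}:  v_{8} + v_{9} = v_{5}  ⇒ sig = (2; 1)
  P = {3,10}:  v_{3} + v_{10} = v_{1} + v_{2}  ⇒ sig = (2; 1,1)
  P = {4,5}:  v_{4} + v_{5} = v_{6} + v_{10}  ⇒ sig = (2; 1,1)
  P = {8,10}:  v_{8} + v_{10} = v_{1} + v_{6}  ⇒ sig = (2; 1,1)
  P = {4,9}:  v_{4} + v_{9} = v_{2} + v_{6} + v_{10}  ⇒ sig = (2; 1,1,1)
  P = {3,5}:  v_{3} + v_{5} = 2·v_{1} + v_{2}  ⇒ sig = (2; 1,2)
  P = {4,10}:  v_{4} + v_{10} = v_{2} + 2·v_{6}  ⇒ sig = (2; 1,2)
  P = {5,8}:  v_{5} + v_{8} = 2·v_{1} + v_{6}  ⇒ sig = (2; 1,2)
  P = {7,10}:  v_{7} + v_{10} = 2·v_{1} + v_{2}  ⇒ sig = (2; 1,2)
  P = {5,7}:  v_{5} + v_{7} = 3·v_{1} + v_{2}  ⇒ sig = (2; 1,3)
  P = {6,9}:  v_{6} + v_{9} = 2·v_{10}  ⇒ sig = (2; 2)
  P = {3,9}:  v_{3} + v_{9} = 2·v_{1} + 2·v_{2}  ⇒ sig = (2; 2,2)
  P = {7,9}:  v_{7} + v_{9} = 3·v_{1} + 2·v_{2}  ⇒ sig = (2; 2,3)
  P = {1,2,6}:  v_{1} + v_{2} + v_{6} = v_{10}  ⇒ sig = (3; 1)

Signatures (|P|; sorted positive RHS coefficients), sorted:
{ (2; —) ×3,  (2; 1) ×6,  (2; 1,1) ×3,  (2; 1,1,1),  (2; 1,2) ×4,  (2; 1,3),  (2; 2),  (2; 2,2),  (2; 2,3),  (3; 1) }


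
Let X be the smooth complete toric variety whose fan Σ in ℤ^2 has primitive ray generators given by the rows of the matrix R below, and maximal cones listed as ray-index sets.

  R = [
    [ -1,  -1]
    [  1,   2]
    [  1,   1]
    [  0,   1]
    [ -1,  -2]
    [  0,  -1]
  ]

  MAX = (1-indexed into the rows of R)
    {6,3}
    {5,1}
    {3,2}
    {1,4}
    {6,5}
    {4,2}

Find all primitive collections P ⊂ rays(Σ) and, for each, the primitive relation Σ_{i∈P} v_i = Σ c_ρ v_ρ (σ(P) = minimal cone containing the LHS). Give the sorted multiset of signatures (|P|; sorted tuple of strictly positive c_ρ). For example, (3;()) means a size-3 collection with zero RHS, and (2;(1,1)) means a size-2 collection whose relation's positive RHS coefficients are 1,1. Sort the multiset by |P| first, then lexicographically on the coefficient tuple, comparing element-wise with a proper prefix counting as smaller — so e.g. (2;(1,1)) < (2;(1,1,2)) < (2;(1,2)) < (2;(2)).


The 9 primitive collections of Σ (r=6, n=2):

  P = {1,3}:  v_{1} + v_{3} = 0  ⟹  sig = (2;())
  P = {2,5}:  v_{2} + v_{5} = 0  ⟹  sig = (2;())
  P = {4,6}:  v_{4} + v_{6} = 0  ⟹  sig = (2;())
  P = {1,2}:  v_{1} + v_{2} = v_{4}  ⟹  sig = (2;(1))
  P = {1,6}:  v_{1} + v_{6} = v_{5}  ⟹  sig = (2;(1))
  P = {2,6}:  v_{2} + v_{6} = v_{3}  ⟹  sig = (2;(1))
  P = {3,4}:  v_{3} + v_{4} = v_{2}  ⟹  sig = (2;(1))
  P = {3,5}:  v_{3} + v_{5} = v_{6}  ⟹  sig = (2;(1))
  P = {4,5}:  v_{4} + v_{5} = v_{1}  ⟹  sig = (2;(1))

Hence PRS(X_Σ) =
{ (2;()) ×3,  (2;(1)) ×6 }


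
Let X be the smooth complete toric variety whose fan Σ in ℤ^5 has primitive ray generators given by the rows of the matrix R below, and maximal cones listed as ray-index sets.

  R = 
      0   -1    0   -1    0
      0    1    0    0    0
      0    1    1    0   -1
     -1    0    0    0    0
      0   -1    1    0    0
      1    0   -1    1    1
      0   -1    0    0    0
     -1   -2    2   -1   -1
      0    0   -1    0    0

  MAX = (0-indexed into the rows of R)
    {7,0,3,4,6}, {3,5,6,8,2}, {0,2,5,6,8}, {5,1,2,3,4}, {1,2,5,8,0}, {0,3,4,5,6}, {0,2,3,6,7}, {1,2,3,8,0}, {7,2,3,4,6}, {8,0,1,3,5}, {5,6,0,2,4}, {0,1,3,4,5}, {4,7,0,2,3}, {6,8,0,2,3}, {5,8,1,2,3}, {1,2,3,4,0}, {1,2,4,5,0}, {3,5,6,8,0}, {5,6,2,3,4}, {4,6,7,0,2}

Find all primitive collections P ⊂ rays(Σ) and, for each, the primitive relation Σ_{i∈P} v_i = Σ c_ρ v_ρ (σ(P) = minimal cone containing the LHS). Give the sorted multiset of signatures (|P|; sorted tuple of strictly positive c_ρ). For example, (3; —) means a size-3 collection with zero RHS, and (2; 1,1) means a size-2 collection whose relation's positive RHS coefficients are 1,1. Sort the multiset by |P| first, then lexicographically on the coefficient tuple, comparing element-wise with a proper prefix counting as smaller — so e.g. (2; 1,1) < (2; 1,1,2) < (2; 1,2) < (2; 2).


|primitive collections| = 7. Relations:

  {1,6}:  v_{1} + v_{6} = 0 ; sig = (2; —)
  {4,8}:  v_{4} + v_{8} = v_{6} ; sig = (2; 1)
  {5,7}:  v_{5} + v_{7} = v_{4} + v_{6} ; sig = (2; 1,1)
  {1,7}:  v_{1} + v_{7} = v_{0} + v_{2} + v_{3} + v_{4} ; sig = (2; 1,1,1,1)
  {7,8}:  v_{7} + v_{8} = v_{0} + v_{2} + v_{3} + 2·v_{6} ; sig = (2; 1,1,1,2)
  {0,2,3,5}:  v_{0} + v_{2} + v_{3} + v_{5} = 0 ; sig = (4; —)
  {0,2,3,4,6}:  v_{0} + v_{2} + v_{3} + v_{4} + v_{6} = v_{7} ; sig = (5; 1)

Hence PRS(X_Σ) =
    |P|=2: 5 collections, coeffs (), (1), (1,1), (1,1,1,1), (1,1,1,2)
    |P|=4: 1 collection, coeffs ()
    |P|=5: 1 collection, coeffs (1)
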